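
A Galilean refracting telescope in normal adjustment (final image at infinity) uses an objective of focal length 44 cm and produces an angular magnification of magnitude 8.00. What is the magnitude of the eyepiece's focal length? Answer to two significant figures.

|M| = f_obj/|f_eye|, so |f_eye| = f_obj/|M| = 44/8.0 = 5.500 cm.
(The eyepiece is diverging, so its signed focal length is -5.500 cm.)

5.5 cm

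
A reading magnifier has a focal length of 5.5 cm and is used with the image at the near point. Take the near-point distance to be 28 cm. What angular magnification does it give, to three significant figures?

6.09

M = 1 + D/f = 1 + 28/5.5 = 6.091.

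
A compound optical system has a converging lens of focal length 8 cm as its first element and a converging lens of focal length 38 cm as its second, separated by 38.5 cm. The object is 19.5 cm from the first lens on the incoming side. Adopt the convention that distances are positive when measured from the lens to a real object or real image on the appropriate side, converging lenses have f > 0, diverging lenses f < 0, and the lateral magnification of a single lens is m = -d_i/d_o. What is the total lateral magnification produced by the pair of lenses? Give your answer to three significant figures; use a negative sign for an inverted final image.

-2.02

First lens: d_i1 = 1/(1/8 - 1/19.5) = 13.565 cm.
m_1 = -(13.565)/19.5 = -0.6957.
Object distance for lens 2: d_o2 = 38.5 - 13.565 = 24.935 cm.
Second lens: d_i2 = 1/(1/38 - 1/(24.935)) = -72.522 cm.
m_2 = -(-72.522)/(24.935) = 2.9085.
The system's lateral magnification is m_1 m_2 = (-0.6957)(2.9085) = -2.0233.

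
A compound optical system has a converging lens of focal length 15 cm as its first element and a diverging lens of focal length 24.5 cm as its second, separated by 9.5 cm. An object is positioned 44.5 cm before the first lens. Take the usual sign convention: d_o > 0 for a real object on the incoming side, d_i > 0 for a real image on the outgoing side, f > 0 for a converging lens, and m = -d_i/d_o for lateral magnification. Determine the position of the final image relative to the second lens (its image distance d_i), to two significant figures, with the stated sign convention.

28 cm

Applying the thin-lens equation to the first lens, 1/15 = 1/44.5 + 1/d_i1, which gives d_i1 = 22.627 cm.
This image would form 22.627 cm past lens 1, i.e. 13.127 cm beyond lens 2, so it is a virtual object for lens 2: d_o2 = 9.5 - 22.627 = -13.127 cm.
Applying the thin-lens equation again with f_2 = -24.5 cm and d_o2 = -13.127 cm gives d_i2 = 28.279 cm.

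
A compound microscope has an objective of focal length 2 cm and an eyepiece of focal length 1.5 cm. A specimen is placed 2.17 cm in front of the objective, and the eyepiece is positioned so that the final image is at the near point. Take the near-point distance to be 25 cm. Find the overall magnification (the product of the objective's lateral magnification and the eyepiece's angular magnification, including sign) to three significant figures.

Objective: 1/d_i = 1/f_obj - 1/d_o = 1/2 - 1/2.17 = 0.03917 cm^-1, so d_i = 25.529 cm.
m_obj = -d_i/d_o = -25.529/2.17 = -11.765.
Eyepiece angular magnification (image at near point): M_eye = 1 + D/f_e = 1 + 25/1.5 = 17.667.
Overall M = m_obj x M_eye = (-11.765)(17.667) = -207.84.

-208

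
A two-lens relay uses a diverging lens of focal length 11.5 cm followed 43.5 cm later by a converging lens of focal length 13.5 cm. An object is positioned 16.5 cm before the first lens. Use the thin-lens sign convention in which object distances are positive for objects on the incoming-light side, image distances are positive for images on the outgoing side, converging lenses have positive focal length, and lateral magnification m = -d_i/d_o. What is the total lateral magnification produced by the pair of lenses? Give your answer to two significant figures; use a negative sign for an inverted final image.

-0.15

Lens 1: 1/d_i1 = 1/f_1 - 1/d_o1 = 1/(-11.5) - 1/16.5 = -0.14756 cm^-1, so d_i1 = -6.777 cm.
m_1 = -(-6.777)/16.5 = 0.4107.
With d_i1 < 0 the first image is virtual and lies on the object side; the object distance for lens 2 is d_o2 = 43.5 - (-6.777) = 50.277 cm.
Lens 2: 1/d_i2 = 1/f_2 - 1/d_o2 = 1/13.5 - 1/(50.277) = 0.05418 cm^-1, so d_i2 = 18.456 cm.
m_2 = -(18.456)/(50.277) = -0.3671.
The system's lateral magnification is m_1 m_2 = (0.4107)(-0.3671) = -0.1508.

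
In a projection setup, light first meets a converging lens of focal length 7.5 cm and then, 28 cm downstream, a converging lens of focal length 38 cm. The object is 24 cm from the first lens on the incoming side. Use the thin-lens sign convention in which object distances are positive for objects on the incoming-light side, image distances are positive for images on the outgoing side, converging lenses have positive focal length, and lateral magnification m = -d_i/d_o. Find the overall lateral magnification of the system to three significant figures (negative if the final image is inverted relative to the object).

Applying the thin-lens equation to the first lens, 1/7.5 = 1/24 + 1/d_i1, which gives d_i1 = 10.909 cm.
Its lateral magnification is m_1 = -d_i1/d_o1 = -(10.909)/24 = -0.4545.
That image sits 17.091 cm in front of the second lens, so d_o2 = 17.091 cm.
Applying the thin-lens equation again with f_2 = 38 cm and d_o2 = 17.091 cm gives d_i2 = -31.061 cm.
m_2 = -(-31.061)/(17.091) = 1.8174.
Total m = m_1 x m_2 = (-0.4545)(1.8174) = -0.8261.

-0.826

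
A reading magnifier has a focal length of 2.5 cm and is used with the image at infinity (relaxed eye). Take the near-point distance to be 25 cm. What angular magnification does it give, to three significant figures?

10.0

M = D/f = 25/2.5 = 10.000.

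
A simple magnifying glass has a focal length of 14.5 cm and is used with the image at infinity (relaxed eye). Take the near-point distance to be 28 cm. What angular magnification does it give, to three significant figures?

1.93

M = D/f = 28/14.5 = 1.931.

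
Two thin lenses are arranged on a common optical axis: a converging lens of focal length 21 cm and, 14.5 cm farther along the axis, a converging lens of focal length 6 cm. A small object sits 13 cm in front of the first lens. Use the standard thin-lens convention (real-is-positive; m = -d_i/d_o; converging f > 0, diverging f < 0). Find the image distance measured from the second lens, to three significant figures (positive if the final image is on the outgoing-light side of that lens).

Lens 1: 1/d_i1 = 1/f_1 - 1/d_o1 = 1/21 - 1/13 = -0.02930 cm^-1, so d_i1 = -34.125 cm.
The intermediate image is virtual, 34.125 cm to the left of lens 1, so d_o2 = L - d_i1 = 14.5 - (-34.125) = 48.625 cm.
Lens 2: 1/d_i2 = 1/f_2 - 1/d_o2 = 1/6 - 1/(48.625) = 0.14610 cm^-1, so d_i2 = 6.845 cm.

6.84 cm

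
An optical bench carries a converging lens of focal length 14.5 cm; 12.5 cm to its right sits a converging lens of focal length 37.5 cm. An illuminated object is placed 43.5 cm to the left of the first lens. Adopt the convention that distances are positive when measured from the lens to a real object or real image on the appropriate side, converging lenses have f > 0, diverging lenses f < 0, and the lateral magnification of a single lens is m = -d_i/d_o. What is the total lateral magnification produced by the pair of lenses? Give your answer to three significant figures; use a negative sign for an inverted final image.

-0.401

Applying the thin-lens equation to the first lens, 1/14.5 = 1/43.5 + 1/d_i1, which gives d_i1 = 21.750 cm.
Its lateral magnification is m_1 = -d_i1/d_o1 = -(21.750)/43.5 = -0.5000.
Since 21.750 cm > 12.5 cm, the first image lies past the second lens and serves as a virtual object: d_o2 = L - d_i1 = -9.250 cm.
Applying the thin-lens equation again with f_2 = 37.5 cm and d_o2 = -9.250 cm gives d_i2 = 7.420 cm.
m_2 = -(7.420)/(-9.250) = 0.8021.
Total m = m_1 x m_2 = (-0.5000)(0.8021) = -0.4011.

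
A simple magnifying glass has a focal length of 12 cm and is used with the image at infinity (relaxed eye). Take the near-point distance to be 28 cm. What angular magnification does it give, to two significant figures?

2.3

M = D/f = 28/12 = 2.333.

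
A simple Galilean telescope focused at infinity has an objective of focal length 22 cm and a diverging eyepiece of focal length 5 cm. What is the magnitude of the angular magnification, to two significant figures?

|M| = f_obj/|f_eye| = 22/5 = 4.400.

4.4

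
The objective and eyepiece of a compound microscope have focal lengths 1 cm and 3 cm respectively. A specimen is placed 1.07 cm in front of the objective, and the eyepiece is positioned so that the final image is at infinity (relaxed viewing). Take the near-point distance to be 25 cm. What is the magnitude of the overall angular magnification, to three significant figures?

119

Objective: 1/d_i = 1/f_obj - 1/d_o = 1/1 - 1/1.07 = 0.06542 cm^-1, so d_i = 15.286 cm.
m_obj = -d_i/d_o = -15.286/1.07 = -14.286.
Eyepiece angular magnification (image at infinity): M_eye = D/f_e = 25/3 = 8.333.
Overall M = m_obj x M_eye = (-14.286)(8.333) = -119.05.
|M| = 119.05.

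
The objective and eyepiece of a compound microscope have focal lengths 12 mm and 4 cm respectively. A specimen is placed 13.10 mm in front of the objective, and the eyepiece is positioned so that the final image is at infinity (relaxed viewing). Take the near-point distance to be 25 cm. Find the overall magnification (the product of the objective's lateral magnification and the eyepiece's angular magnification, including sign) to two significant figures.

Convert to cm: f_obj = 12 mm = 1.2 cm; d_o = 13.10 mm = 1.31 cm.
Objective: 1/d_i = 1/f_obj - 1/d_o = 1/1.2 - 1/1.31 = 0.06997 cm^-1, so d_i = 14.291 cm.
m_obj = -d_i/d_o = -14.291/1.31 = -10.909.
Eyepiece angular magnification (image at infinity): M_eye = D/f_e = 25/4 = 6.250.
Overall M = m_obj x M_eye = (-10.909)(6.250) = -68.18.

-68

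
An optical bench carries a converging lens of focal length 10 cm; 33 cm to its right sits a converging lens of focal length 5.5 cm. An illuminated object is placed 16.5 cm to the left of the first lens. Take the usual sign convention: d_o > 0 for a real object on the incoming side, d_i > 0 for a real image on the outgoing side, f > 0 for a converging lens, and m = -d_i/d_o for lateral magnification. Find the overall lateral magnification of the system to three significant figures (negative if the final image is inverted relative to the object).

4.00

First lens: d_i1 = 1/(1/10 - 1/16.5) = 25.385 cm.
m_1 = -(25.385)/16.5 = -1.5385.
That image sits 7.615 cm in front of the second lens, so d_o2 = 7.615 cm.
Second lens: d_i2 = 1/(1/5.5 - 1/(7.615)) = 19.800 cm.
m_2 = -(19.800)/(7.615) = -2.6000.
Total m = m_1 x m_2 = (-1.5385)(-2.6000) = 4.0000.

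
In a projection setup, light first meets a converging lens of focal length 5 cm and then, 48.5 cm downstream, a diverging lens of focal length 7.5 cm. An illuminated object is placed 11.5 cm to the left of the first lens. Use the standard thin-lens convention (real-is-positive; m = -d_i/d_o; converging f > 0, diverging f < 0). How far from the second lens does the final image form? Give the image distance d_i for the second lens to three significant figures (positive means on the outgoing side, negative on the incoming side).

Lens 1: 1/d_i1 = 1/f_1 - 1/d_o1 = 1/5 - 1/11.5 = 0.11304 cm^-1, so d_i1 = 8.846 cm.
Object distance for lens 2: d_o2 = 48.5 - 8.846 = 39.654 cm.
Lens 2: 1/d_i2 = 1/f_2 - 1/d_o2 = 1/(-7.5) - 1/(39.654) = -0.15855 cm^-1, so d_i2 = -6.307 cm.

-6.31 cm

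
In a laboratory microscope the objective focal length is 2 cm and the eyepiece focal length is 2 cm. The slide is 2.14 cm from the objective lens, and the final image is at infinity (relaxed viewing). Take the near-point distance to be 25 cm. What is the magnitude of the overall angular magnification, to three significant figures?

179

Objective: 1/d_i = 1/f_obj - 1/d_o = 1/2 - 1/2.14 = 0.03271 cm^-1, so d_i = 30.571 cm.
m_obj = -d_i/d_o = -30.571/2.14 = -14.286.
Eyepiece angular magnification (image at infinity): M_eye = D/f_e = 25/2 = 12.500.
Overall M = m_obj x M_eye = (-14.286)(12.500) = -178.57.
|M| = 178.57.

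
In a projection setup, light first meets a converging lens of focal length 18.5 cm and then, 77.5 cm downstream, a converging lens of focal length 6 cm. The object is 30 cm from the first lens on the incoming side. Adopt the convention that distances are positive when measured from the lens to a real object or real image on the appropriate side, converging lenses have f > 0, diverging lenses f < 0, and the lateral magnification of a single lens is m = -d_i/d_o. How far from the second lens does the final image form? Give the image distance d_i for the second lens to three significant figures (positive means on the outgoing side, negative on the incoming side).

Lens 1: 1/d_i1 = 1/f_1 - 1/d_o1 = 1/18.5 - 1/30 = 0.02072 cm^-1, so d_i1 = 48.261 cm.
The intermediate image is 48.261 cm to the right of lens 1, so d_o2 = L - d_i1 = 77.5 - 48.261 = 29.239 cm.
Lens 2: 1/d_i2 = 1/f_2 - 1/d_o2 = 1/6 - 1/(29.239) = 0.13247 cm^-1, so d_i2 = 7.549 cm.

7.55 cm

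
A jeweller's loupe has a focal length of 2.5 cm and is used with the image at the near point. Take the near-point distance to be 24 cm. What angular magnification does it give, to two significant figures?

11

M = 1 + D/f = 1 + 24/2.5 = 10.600.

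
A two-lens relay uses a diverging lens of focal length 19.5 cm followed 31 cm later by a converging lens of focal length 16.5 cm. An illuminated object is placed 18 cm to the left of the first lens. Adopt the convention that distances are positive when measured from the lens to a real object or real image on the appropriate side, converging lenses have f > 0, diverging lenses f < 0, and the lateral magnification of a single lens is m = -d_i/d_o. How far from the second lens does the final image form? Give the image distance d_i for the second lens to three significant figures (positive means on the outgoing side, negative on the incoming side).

First lens: d_i1 = 1/(1/(-19.5) - 1/18) = -9.360 cm.
With d_i1 < 0 the first image is virtual and lies on the object side; the object distance for lens 2 is d_o2 = 31 - (-9.360) = 40.360 cm.
Second lens: d_i2 = 1/(1/16.5 - 1/(40.360)) = 27.910 cm.

27.9 cm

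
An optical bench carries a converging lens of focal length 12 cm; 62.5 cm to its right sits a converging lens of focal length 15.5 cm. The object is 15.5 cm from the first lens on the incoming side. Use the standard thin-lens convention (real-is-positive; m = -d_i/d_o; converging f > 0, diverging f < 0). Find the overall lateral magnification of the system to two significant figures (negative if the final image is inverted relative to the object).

Lens 1: 1/d_i1 = 1/f_1 - 1/d_o1 = 1/12 - 1/15.5 = 0.01882 cm^-1, so d_i1 = 53.143 cm.
m_1 = -(53.143)/15.5 = -3.4286.
Object distance for lens 2: d_o2 = 62.5 - 53.143 = 9.357 cm.
Lens 2: 1/d_i2 = 1/f_2 - 1/d_o2 = 1/15.5 - 1/(9.357) = -0.04235 cm^-1, so d_i2 = -23.610 cm.
m_2 = -(-23.610)/(9.357) = 2.5233.
The system's lateral magnification is m_1 m_2 = (-3.4286)(2.5233) = -8.6512.

-8.7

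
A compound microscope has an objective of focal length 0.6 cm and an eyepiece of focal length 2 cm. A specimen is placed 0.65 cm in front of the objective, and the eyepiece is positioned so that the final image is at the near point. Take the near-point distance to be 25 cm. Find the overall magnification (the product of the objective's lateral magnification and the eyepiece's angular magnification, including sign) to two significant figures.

-160

Objective: 1/d_i = 1/f_obj - 1/d_o = 1/0.6 - 1/0.65 = 0.12821 cm^-1, so d_i = 7.800 cm.
m_obj = -d_i/d_o = -7.800/0.65 = -12.000.
Eyepiece angular magnification (image at near point): M_eye = 1 + D/f_e = 1 + 25/2 = 13.500.
Overall M = m_obj x M_eye = (-12.000)(13.500) = -162.00.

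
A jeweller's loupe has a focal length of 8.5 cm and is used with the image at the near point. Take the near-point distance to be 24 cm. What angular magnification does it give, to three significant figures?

M = 1 + D/f = 1 + 24/8.5 = 3.824.

3.82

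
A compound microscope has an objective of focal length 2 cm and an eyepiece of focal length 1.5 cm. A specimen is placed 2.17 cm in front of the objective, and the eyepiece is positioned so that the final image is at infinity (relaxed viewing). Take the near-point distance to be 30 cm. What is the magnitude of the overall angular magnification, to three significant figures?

235

Objective: 1/d_i = 1/f_obj - 1/d_o = 1/2 - 1/2.17 = 0.03917 cm^-1, so d_i = 25.529 cm.
m_obj = -d_i/d_o = -25.529/2.17 = -11.765.
Eyepiece angular magnification (image at infinity): M_eye = D/f_e = 30/1.5 = 20.000.
Overall M = m_obj x M_eye = (-11.765)(20.000) = -235.29.
|M| = 235.29.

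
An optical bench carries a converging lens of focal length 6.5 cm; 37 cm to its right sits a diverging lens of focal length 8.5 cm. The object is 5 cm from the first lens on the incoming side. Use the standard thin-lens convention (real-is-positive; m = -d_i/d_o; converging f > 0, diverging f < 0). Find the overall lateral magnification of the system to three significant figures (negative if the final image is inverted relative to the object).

First lens: d_i1 = 1/(1/6.5 - 1/5) = -21.667 cm.
m_1 = -(-21.667)/5 = 4.3333.
With d_i1 < 0 the first image is virtual and lies on the object side; the object distance for lens 2 is d_o2 = 37 - (-21.667) = 58.667 cm.
Second lens: d_i2 = 1/(1/(-8.5) - 1/(58.667)) = -7.424 cm.
m_2 = -(-7.424)/(58.667) = 0.1266.
Total m = m_1 x m_2 = (4.3333)(0.1266) = 0.5484.

0.548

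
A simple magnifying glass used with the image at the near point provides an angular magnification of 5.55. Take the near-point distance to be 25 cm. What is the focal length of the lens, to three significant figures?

For the image at the near point, M = 1 + D/f.
f = D/(M - 1) = 25/(5.55 - 1) = 5.495 cm.

5.49 cm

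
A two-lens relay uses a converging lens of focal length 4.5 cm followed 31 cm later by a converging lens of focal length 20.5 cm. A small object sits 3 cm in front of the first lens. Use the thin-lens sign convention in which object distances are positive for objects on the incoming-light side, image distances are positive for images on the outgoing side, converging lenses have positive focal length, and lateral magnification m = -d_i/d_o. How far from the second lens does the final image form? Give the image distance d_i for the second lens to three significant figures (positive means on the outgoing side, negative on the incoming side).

42.1 cm

First lens: d_i1 = 1/(1/4.5 - 1/3) = -9.000 cm.
The intermediate image is virtual, 9.000 cm to the left of lens 1, so d_o2 = L - d_i1 = 31 - (-9.000) = 40.000 cm.
Second lens: d_i2 = 1/(1/20.5 - 1/(40.000)) = 42.051 cm.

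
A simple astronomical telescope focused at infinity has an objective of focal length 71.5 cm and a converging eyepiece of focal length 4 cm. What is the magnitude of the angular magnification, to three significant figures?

17.9

|M| = f_obj/|f_eye| = 71.5/4 = 17.875.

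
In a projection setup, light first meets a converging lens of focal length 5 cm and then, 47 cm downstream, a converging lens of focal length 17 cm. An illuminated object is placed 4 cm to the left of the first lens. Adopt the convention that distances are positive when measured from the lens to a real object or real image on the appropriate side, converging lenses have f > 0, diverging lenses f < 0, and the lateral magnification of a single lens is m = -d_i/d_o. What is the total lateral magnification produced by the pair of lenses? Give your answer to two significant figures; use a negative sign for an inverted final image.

Applying the thin-lens equation to the first lens, 1/5 = 1/4 + 1/d_i1, which gives d_i1 = -20.000 cm.
Its lateral magnification is m_1 = -d_i1/d_o1 = -(-20.000)/4 = 5.0000.
With d_i1 < 0 the first image is virtual and lies on the object side; the object distance for lens 2 is d_o2 = 47 - (-20.000) = 67.000 cm.
Applying the thin-lens equation again with f_2 = 17 cm and d_o2 = 67.000 cm gives d_i2 = 22.780 cm.
m_2 = -(22.780)/(67.000) = -0.3400.
Total m = m_1 x m_2 = (5.0000)(-0.3400) = -1.7000.

-1.7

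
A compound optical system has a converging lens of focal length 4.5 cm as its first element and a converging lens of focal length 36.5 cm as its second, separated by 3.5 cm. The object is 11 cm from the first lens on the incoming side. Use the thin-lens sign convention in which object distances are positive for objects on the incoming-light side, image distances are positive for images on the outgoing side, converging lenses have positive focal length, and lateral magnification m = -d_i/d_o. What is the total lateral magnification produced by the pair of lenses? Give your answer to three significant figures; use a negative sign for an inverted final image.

Lens 1: 1/d_i1 = 1/f_1 - 1/d_o1 = 1/4.5 - 1/11 = 0.13131 cm^-1, so d_i1 = 7.615 cm.
m_1 = -(7.615)/11 = -0.6923.
This image would form 7.615 cm past lens 1, i.e. 4.115 cm beyond lens 2, so it is a virtual object for lens 2: d_o2 = 3.5 - 7.615 = -4.115 cm.
Lens 2: 1/d_i2 = 1/f_2 - 1/d_o2 = 1/36.5 - 1/(-4.115) = 0.27039 cm^-1, so d_i2 = 3.698 cm.
m_2 = -(3.698)/(-4.115) = 0.8987.
The system's lateral magnification is m_1 m_2 = (-0.6923)(0.8987) = -0.6222.

-0.622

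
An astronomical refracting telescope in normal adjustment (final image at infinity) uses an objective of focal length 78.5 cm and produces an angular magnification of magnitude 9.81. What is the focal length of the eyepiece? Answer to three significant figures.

|M| = f_obj/f_eye, so f_eye = f_obj/|M| = 78.5/9.81 = 8.002 cm.

8.00 cm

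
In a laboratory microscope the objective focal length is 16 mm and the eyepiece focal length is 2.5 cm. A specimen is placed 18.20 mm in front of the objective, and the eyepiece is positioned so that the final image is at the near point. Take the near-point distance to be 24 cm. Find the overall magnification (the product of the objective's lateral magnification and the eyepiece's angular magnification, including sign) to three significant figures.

Convert to cm: f_obj = 16 mm = 1.6 cm; d_o = 18.20 mm = 1.82 cm.
Objective: 1/d_i = 1/f_obj - 1/d_o = 1/1.6 - 1/1.82 = 0.07555 cm^-1, so d_i = 13.236 cm.
m_obj = -d_i/d_o = -13.236/1.82 = -7.273.
Eyepiece angular magnification (image at near point): M_eye = 1 + D/f_e = 1 + 24/2.5 = 10.600.
Overall M = m_obj x M_eye = (-7.273)(10.600) = -77.09.

-77.1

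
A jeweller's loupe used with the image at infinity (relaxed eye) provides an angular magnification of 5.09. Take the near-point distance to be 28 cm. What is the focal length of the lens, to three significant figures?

For the image at infinity, M = D/f.
f = D/M = 28/5.09 = 5.501 cm.

5.50 cm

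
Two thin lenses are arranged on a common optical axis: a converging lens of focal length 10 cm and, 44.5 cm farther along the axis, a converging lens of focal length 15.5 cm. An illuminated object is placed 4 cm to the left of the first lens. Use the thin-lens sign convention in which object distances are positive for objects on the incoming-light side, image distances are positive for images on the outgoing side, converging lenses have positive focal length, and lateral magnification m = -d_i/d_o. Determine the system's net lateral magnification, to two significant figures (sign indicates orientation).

Applying the thin-lens equation to the first lens, 1/10 = 1/4 + 1/d_i1, which gives d_i1 = -6.667 cm.
Its lateral magnification is m_1 = -d_i1/d_o1 = -(-6.667)/4 = 1.6667.
The intermediate image is virtual, 6.667 cm to the left of lens 1, so d_o2 = L - d_i1 = 44.5 - (-6.667) = 51.167 cm.
Applying the thin-lens equation again with f_2 = 15.5 cm and d_o2 = 51.167 cm gives d_i2 = 22.236 cm.
m_2 = -(22.236)/(51.167) = -0.4346.
The system's lateral magnification is m_1 m_2 = (1.6667)(-0.4346) = -0.7243.

-0.72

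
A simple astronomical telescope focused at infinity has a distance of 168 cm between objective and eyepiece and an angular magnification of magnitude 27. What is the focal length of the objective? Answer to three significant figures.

162 cm

In normal adjustment the tube length equals f_obj + f_eye and |M| = f_obj/f_eye.
So f_obj = 27 f_eye and 27 f_eye + f_eye = 168 cm, giving f_eye = 168/28 = 6.000 cm and f_obj = 162.000 cm.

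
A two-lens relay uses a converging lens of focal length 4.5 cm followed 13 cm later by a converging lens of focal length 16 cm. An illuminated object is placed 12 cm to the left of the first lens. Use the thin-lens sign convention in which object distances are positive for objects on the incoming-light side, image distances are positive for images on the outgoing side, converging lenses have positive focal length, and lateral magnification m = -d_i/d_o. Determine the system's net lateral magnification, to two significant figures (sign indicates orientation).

-0.94

First lens: d_i1 = 1/(1/4.5 - 1/12) = 7.200 cm.
m_1 = -(7.200)/12 = -0.6000.
Object distance for lens 2: d_o2 = 13 - 7.200 = 5.800 cm.
Second lens: d_i2 = 1/(1/16 - 1/(5.800)) = -9.098 cm.
m_2 = -(-9.098)/(5.800) = 1.5686.
Total m = m_1 x m_2 = (-0.6000)(1.5686) = -0.9412.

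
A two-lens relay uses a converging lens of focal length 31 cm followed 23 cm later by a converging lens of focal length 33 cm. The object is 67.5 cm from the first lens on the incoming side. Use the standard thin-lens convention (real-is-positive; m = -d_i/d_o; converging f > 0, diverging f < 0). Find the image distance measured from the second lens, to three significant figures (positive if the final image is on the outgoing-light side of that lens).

Applying the thin-lens equation to the first lens, 1/31 = 1/67.5 + 1/d_i1, which gives d_i1 = 57.329 cm.
Since 57.329 cm > 23 cm, the first image lies past the second lens and serves as a virtual object: d_o2 = L - d_i1 = -34.329 cm.
Applying the thin-lens equation again with f_2 = 33 cm and d_o2 = -34.329 cm gives d_i2 = 16.826 cm.

16.8 cm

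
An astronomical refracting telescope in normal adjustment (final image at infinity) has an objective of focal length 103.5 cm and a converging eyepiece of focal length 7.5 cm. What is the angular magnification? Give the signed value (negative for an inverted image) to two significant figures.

-14

M = -f_obj/f_eye = -103.5/(7.5) = -13.800.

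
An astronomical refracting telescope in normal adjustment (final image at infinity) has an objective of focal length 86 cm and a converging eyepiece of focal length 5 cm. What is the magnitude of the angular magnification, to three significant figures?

17.2

|M| = f_obj/|f_eye| = 86/5 = 17.200.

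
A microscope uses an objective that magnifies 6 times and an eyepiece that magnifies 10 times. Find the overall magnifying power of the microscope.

The overall magnification of a compound microscope is the product of the objective and eyepiece magnifications:
M = M_obj x M_eye = 6 x 10 = 60.

60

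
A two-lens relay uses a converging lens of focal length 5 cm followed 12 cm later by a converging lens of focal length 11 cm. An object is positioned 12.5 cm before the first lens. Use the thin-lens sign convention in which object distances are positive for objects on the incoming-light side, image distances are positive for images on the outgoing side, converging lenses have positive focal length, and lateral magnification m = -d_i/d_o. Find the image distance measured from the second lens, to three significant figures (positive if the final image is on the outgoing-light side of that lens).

First lens: d_i1 = 1/(1/5 - 1/12.5) = 8.333 cm.
The intermediate image is 8.333 cm to the right of lens 1, so d_o2 = L - d_i1 = 12 - 8.333 = 3.667 cm.
Second lens: d_i2 = 1/(1/11 - 1/(3.667)) = -5.500 cm.

-5.50 cm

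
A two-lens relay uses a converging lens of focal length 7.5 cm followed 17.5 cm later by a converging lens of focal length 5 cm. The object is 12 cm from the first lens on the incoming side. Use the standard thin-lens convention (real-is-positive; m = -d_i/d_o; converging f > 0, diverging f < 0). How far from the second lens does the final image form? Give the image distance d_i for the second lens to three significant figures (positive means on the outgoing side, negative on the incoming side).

Applying the thin-lens equation to the first lens, 1/7.5 = 1/12 + 1/d_i1, which gives d_i1 = 20.000 cm.
This image would form 20.000 cm past lens 1, i.e. 2.500 cm beyond lens 2, so it is a virtual object for lens 2: d_o2 = 17.5 - 20.000 = -2.500 cm.
Applying the thin-lens equation again with f_2 = 5 cm and d_o2 = -2.500 cm gives d_i2 = 1.667 cm.

1.67 cm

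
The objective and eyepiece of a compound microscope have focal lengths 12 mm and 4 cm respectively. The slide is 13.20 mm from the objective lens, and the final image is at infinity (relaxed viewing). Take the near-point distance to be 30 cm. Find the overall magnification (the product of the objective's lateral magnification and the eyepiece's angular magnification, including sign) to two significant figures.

Convert to cm: f_obj = 12 mm = 1.2 cm; d_o = 13.20 mm = 1.32 cm.
Objective: 1/d_i = 1/f_obj - 1/d_o = 1/1.2 - 1/1.32 = 0.07576 cm^-1, so d_i = 13.200 cm.
m_obj = -d_i/d_o = -13.200/1.32 = -10.000.
Eyepiece angular magnification (image at infinity): M_eye = D/f_e = 30/4 = 7.500.
Overall M = m_obj x M_eye = (-10.000)(7.500) = -75.00.

-75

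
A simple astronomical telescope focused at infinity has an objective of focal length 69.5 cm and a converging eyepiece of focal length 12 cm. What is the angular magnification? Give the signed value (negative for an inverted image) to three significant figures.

-5.79

M = -f_obj/f_eye = -69.5/(12) = -5.792.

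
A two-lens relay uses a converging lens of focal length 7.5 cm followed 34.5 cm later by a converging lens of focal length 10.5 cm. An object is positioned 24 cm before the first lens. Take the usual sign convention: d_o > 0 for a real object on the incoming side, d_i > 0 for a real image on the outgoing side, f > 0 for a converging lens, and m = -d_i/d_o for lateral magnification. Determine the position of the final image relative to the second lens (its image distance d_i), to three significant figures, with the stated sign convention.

18.9 cm

Lens 1: 1/d_i1 = 1/f_1 - 1/d_o1 = 1/7.5 - 1/24 = 0.09167 cm^-1, so d_i1 = 10.909 cm.
That image sits 23.591 cm in front of the second lens, so d_o2 = 23.591 cm.
Lens 2: 1/d_i2 = 1/f_2 - 1/d_o2 = 1/10.5 - 1/(23.591) = 0.05285 cm^-1, so d_i2 = 18.922 cm.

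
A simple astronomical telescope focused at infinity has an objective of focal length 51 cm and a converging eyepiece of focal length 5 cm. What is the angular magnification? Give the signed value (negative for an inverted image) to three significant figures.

M = -f_obj/f_eye = -51/(5) = -10.200.

-10.2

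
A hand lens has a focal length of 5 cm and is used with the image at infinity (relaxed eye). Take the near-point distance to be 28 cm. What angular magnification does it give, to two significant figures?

M = D/f = 28/5 = 5.600.

5.6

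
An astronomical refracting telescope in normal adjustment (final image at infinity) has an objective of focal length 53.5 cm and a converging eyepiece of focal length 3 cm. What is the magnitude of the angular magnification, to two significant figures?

|M| = f_obj/|f_eye| = 53.5/3 = 17.833.

18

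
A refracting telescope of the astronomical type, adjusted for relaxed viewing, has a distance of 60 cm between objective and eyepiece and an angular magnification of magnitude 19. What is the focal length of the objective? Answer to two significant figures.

57 cm

In normal adjustment the tube length equals f_obj + f_eye and |M| = f_obj/f_eye.
So f_obj = 19 f_eye and 19 f_eye + f_eye = 60 cm, giving f_eye = 60/20 = 3.000 cm and f_obj = 57.000 cm.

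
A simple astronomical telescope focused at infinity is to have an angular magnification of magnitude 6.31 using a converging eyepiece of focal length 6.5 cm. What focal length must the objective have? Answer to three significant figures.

|M| = f_obj/|f_eye|, so f_obj = |M| x |f_eye| = 6.31 x 6.5 = 41.015 cm.

41.0 cm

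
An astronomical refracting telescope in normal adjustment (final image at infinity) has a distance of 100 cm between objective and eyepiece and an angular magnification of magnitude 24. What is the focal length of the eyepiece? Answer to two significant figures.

In normal adjustment the tube length equals f_obj + f_eye and |M| = f_obj/f_eye.
So f_obj = 24 f_eye and 24 f_eye + f_eye = 100 cm, giving f_eye = 100/25 = 4.000 cm and f_obj = 96.000 cm.

4.0 cm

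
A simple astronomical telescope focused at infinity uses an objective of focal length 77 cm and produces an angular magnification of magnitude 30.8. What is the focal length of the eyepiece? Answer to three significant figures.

|M| = f_obj/f_eye, so f_eye = f_obj/|M| = 77/30.8 = 2.500 cm.

2.50 cm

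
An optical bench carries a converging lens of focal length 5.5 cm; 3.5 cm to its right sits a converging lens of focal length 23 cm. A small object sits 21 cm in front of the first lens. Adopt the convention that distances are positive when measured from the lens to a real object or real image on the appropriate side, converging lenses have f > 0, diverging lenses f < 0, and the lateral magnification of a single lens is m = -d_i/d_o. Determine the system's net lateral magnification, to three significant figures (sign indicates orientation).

-0.303

First lens: d_i1 = 1/(1/5.5 - 1/21) = 7.452 cm.
m_1 = -(7.452)/21 = -0.3548.
This image would form 7.452 cm past lens 1, i.e. 3.952 cm beyond lens 2, so it is a virtual object for lens 2: d_o2 = 3.5 - 7.452 = -3.952 cm.
Second lens: d_i2 = 1/(1/23 - 1/(-3.952)) = 3.372 cm.
m_2 = -(3.372)/(-3.952) = 0.8534.
Total m = m_1 x m_2 = (-0.3548)(0.8534) = -0.3028.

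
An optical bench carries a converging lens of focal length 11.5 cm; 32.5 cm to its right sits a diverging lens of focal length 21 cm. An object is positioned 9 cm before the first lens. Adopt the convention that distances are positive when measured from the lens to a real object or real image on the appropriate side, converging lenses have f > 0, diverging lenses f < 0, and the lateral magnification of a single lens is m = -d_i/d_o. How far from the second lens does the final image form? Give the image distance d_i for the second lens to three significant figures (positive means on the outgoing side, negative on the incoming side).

-16.4 cm

First lens: d_i1 = 1/(1/11.5 - 1/9) = -41.400 cm.
With d_i1 < 0 the first image is virtual and lies on the object side; the object distance for lens 2 is d_o2 = 32.5 - (-41.400) = 73.900 cm.
Second lens: d_i2 = 1/(1/(-21) - 1/(73.900)) = -16.353 cm.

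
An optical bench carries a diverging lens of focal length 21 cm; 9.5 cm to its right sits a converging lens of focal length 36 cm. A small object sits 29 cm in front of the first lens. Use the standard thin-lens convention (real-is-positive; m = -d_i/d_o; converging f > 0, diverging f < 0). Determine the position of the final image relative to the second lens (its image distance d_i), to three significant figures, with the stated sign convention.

-54.5 cm

First lens: d_i1 = 1/(1/(-21) - 1/29) = -12.180 cm.
The intermediate image is virtual, 12.180 cm to the left of lens 1, so d_o2 = L - d_i1 = 9.5 - (-12.180) = 21.680 cm.
Second lens: d_i2 = 1/(1/36 - 1/(21.680)) = -54.503 cm.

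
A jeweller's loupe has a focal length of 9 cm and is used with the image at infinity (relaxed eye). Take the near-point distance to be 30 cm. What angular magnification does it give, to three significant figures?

3.33

M = D/f = 30/9 = 3.333.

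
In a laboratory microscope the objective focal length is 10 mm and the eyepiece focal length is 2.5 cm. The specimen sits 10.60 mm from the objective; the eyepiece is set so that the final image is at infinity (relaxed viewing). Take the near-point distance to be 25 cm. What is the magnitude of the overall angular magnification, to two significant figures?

170

Convert to cm: f_obj = 10 mm = 1 cm; d_o = 10.60 mm = 1.06 cm.
Objective: 1/d_i = 1/f_obj - 1/d_o = 1/1 - 1/1.06 = 0.05660 cm^-1, so d_i = 17.667 cm.
m_obj = -d_i/d_o = -17.667/1.06 = -16.667.
Eyepiece angular magnification (image at infinity): M_eye = D/f_e = 25/2.5 = 10.000.
Overall M = m_obj x M_eye = (-16.667)(10.000) = -166.67.
|M| = 166.67.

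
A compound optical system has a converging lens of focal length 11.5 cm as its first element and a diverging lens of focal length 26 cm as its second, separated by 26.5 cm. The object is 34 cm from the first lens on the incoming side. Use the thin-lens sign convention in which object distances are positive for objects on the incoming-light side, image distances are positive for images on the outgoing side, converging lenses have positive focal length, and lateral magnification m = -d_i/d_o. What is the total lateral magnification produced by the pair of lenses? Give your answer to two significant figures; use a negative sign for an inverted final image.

Applying the thin-lens equation to the first lens, 1/11.5 = 1/34 + 1/d_i1, which gives d_i1 = 17.378 cm.
Its lateral magnification is m_1 = -d_i1/d_o1 = -(17.378)/34 = -0.5111.
That image sits 9.122 cm in front of the second lens, so d_o2 = 9.122 cm.
Applying the thin-lens equation again with f_2 = -26 cm and d_o2 = 9.122 cm gives d_i2 = -6.753 cm.
m_2 = -(-6.753)/(9.122) = 0.7403.
Overall magnification: m = m_1 m_2 = -0.3784.

-0.38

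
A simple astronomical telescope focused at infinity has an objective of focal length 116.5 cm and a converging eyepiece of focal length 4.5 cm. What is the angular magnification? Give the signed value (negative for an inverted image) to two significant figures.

-26

M = -f_obj/f_eye = -116.5/(4.5) = -25.889.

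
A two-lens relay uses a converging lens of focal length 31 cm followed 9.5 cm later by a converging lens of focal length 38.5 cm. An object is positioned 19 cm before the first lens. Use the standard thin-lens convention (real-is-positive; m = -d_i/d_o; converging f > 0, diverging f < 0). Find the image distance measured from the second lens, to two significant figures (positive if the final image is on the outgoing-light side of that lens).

First lens: d_i1 = 1/(1/31 - 1/19) = -49.083 cm.
The intermediate image is virtual, 49.083 cm to the left of lens 1, so d_o2 = L - d_i1 = 9.5 - (-49.083) = 58.583 cm.
Second lens: d_i2 = 1/(1/38.5 - 1/(58.583)) = 112.305 cm.

110 cm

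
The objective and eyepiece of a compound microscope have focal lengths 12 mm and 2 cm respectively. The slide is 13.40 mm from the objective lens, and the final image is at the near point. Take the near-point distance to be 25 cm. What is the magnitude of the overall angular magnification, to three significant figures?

116

Convert to cm: f_obj = 12 mm = 1.2 cm; d_o = 13.40 mm = 1.34 cm.
Objective: 1/d_i = 1/f_obj - 1/d_o = 1/1.2 - 1/1.34 = 0.08706 cm^-1, so d_i = 11.486 cm.
m_obj = -d_i/d_o = -11.486/1.34 = -8.571.
Eyepiece angular magnification (image at near point): M_eye = 1 + D/f_e = 1 + 25/2 = 13.500.
Overall M = m_obj x M_eye = (-8.571)(13.500) = -115.71.
|M| = 115.71.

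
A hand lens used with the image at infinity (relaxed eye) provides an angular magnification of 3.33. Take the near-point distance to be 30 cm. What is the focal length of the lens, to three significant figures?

9.01 cm

For the image at infinity, M = D/f.
f = D/M = 30/3.33 = 9.009 cm.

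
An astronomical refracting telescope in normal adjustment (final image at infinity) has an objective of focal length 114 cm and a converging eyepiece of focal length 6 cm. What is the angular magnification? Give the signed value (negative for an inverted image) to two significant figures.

M = -f_obj/f_eye = -114/(6) = -19.000.

-19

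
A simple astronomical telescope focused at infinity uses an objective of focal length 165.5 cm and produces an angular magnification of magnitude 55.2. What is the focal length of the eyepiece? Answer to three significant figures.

3.00 cm

|M| = f_obj/f_eye, so f_eye = f_obj/|M| = 165.5/55.2 = 2.998 cm.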